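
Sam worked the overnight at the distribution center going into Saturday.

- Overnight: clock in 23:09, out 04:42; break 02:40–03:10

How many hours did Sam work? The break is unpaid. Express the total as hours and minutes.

Overnight: 23:09 → midnight = 0 h 51 min; midnight → 04:42 = 4 h 42 min; span 5 h 33 min; less 30 min break → 5 h 3 min

5 h 3 min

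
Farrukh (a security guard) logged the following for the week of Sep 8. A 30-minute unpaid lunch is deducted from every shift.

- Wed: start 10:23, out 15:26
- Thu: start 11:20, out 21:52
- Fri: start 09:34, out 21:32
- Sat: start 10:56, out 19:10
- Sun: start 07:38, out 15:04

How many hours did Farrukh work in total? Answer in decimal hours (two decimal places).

40.72 hours

Wed: 10:23–15:26 = 5 h 3 min; less 30 min break → 4 h 33 min
Thu: 11:20–21:52 = 10 h 32 min; less 30 min break → 10 h 2 min
Fri: 09:34–21:32 = 11 h 58 min; less 30 min break → 11 h 28 min
Sat: 10:56–19:10 = 8 h 14 min; less 30 min break → 7 h 44 min
Sun: 07:38–15:04 = 7 h 26 min; less 30 min break → 6 h 56 min
Total: 4 h 33 min + 10 h 2 min + 11 h 28 min + 7 h 44 min + 6 h 56 min = 40 h 43 min.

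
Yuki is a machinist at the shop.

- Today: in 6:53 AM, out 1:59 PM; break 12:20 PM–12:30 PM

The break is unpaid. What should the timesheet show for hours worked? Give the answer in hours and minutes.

Today: 6:53 AM–1:59 PM = 7 h 6 min; less 10 min break → 6 h 56 min

6 h 56 min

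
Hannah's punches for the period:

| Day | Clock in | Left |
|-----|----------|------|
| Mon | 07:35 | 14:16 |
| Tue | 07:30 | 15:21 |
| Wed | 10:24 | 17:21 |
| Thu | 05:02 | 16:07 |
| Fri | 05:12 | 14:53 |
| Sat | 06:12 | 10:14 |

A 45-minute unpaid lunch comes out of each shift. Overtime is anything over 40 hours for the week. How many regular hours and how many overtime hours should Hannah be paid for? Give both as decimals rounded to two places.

Mon: 07:35–14:16 = 6 h 41 min; less 45 min break → 5 h 56 min
Tue: 07:30–15:21 = 7 h 51 min; less 45 min break → 7 h 6 min
Wed: 10:24–17:21 = 6 h 57 min; less 45 min break → 6 h 12 min
Thu: 05:02–16:07 = 11 h 5 min; less 45 min break → 10 h 20 min
Fri: 05:12–14:53 = 9 h 41 min; less 45 min break → 8 h 56 min
Sat: 06:12–10:14 = 4 h 2 min; less 45 min break → 3 h 17 min
Total worked: 41 h 47 min = 41.78 h.
Threshold 40 h → overtime 1 h 47 min, regular 40 h 0 min.

Regular 40.00 hours, overtime 1.78 hours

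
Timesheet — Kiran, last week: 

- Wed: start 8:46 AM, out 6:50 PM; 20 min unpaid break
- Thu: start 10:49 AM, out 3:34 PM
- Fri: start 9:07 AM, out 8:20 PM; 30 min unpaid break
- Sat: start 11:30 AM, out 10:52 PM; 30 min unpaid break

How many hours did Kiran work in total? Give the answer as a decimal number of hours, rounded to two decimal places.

36.07 hours

Wed: 8:46 AM–6:50 PM = 10 h 4 min; less 20 min break → 9 h 44 min
Thu: 10:49 AM–3:34 PM = 4 h 45 min
Fri: 9:07 AM–8:20 PM = 11 h 13 min; less 30 min break → 10 h 43 min
Sat: 11:30 AM–10:52 PM = 11 h 22 min; less 30 min break → 10 h 52 min
Total: 9 h 44 min + 4 h 45 min + 10 h 43 min + 10 h 52 min = 36 h 4 min.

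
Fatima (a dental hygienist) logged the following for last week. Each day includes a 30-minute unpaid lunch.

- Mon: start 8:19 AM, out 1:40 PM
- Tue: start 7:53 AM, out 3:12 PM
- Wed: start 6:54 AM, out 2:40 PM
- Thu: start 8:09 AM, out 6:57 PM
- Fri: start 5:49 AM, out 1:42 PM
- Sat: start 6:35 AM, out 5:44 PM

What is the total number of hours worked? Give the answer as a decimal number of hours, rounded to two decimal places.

47.27 hours

Mon: 8:19 AM–1:40 PM = 5 h 21 min; less 30 min break → 4 h 51 min
Tue: 7:53 AM–3:12 PM = 7 h 19 min; less 30 min break → 6 h 49 min
Wed: 6:54 AM–2:40 PM = 7 h 46 min; less 30 min break → 7 h 16 min
Thu: 8:09 AM–6:57 PM = 10 h 48 min; less 30 min break → 10 h 18 min
Fri: 5:49 AM–1:42 PM = 7 h 53 min; less 30 min break → 7 h 23 min
Sat: 6:35 AM–5:44 PM = 11 h 9 min; less 30 min break → 10 h 39 min
Total: 4 h 51 min + 6 h 49 min + 7 h 16 min + 10 h 18 min + 7 h 23 min + 10 h 39 min = 47 h 16 min.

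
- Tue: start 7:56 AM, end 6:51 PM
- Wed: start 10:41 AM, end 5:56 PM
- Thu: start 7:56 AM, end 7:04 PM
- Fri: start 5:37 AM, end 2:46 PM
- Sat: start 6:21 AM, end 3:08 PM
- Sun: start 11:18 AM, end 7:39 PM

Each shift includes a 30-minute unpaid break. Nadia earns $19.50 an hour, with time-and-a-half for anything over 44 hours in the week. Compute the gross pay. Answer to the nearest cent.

Tue: 7:56 AM–6:51 PM = 10 h 55 min; less 30 min break → 10 h 25 min
Wed: 10:41 AM–5:56 PM = 7 h 15 min; less 30 min break → 6 h 45 min
Thu: 7:56 AM–7:04 PM = 11 h 8 min; less 30 min break → 10 h 38 min
Fri: 5:37 AM–2:46 PM = 9 h 9 min; less 30 min break → 8 h 39 min
Sat: 6:21 AM–3:08 PM = 8 h 47 min; less 30 min break → 8 h 17 min
Sun: 11:18 AM–7:39 PM = 8 h 21 min; less 30 min break → 7 h 51 min
Total worked: 52 h 35 min = 3155 min.
Regular 44 h 0 min = 2640 min at $19.50/h; overtime 8 h 35 min = 515 min at $29.25/h.
Pay = (2640 × $19.50 + 515 × $29.25) ÷ 60 = $1109.06.

$1109.06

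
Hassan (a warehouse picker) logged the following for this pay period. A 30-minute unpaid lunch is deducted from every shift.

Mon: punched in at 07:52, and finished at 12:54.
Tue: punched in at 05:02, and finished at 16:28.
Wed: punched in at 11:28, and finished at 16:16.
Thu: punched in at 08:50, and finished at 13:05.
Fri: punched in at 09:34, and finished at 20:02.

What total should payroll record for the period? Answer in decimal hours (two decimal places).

Mon: 07:52–12:54 = 5 h 2 min; less 30 min break → 4 h 32 min
Tue: 05:02–16:28 = 11 h 26 min; less 30 min break → 10 h 56 min
Wed: 11:28–16:16 = 4 h 48 min; less 30 min break → 4 h 18 min
Thu: 08:50–13:05 = 4 h 15 min; less 30 min break → 3 h 45 min
Fri: 09:34–20:02 = 10 h 28 min; less 30 min break → 9 h 58 min
Total: 4 h 32 min + 10 h 56 min + 4 h 18 min + 3 h 45 min + 9 h 58 min = 33 h 29 min.

33.48 hours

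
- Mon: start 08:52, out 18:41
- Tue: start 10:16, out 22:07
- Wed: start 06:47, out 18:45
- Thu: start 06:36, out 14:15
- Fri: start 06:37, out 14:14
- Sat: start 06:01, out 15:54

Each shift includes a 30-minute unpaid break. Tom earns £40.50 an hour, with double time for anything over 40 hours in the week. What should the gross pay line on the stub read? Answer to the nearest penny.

£2898.45

Mon: 08:52–18:41 = 9 h 49 min; less 30 min break → 9 h 19 min
Tue: 10:16–22:07 = 11 h 51 min; less 30 min break → 11 h 21 min
Wed: 06:47–18:45 = 11 h 58 min; less 30 min break → 11 h 28 min
Thu: 06:36–14:15 = 7 h 39 min; less 30 min break → 7 h 9 min
Fri: 06:37–14:14 = 7 h 37 min; less 30 min break → 7 h 7 min
Sat: 06:01–15:54 = 9 h 53 min; less 30 min break → 9 h 23 min
Total worked: 55 h 47 min = 3347 min.
Regular 40 h 0 min = 2400 min at £40.50/h; overtime 15 h 47 min = 947 min at £81.00/h.
Pay = (2400 × £40.50 + 947 × £81.00) ÷ 60 = £2898.45.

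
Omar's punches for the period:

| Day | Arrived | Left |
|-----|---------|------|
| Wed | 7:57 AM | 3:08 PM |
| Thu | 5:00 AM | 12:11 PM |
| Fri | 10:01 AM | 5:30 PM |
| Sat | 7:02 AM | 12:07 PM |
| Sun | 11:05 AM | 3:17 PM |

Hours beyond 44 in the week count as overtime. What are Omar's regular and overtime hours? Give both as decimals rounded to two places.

Wed: 7:57 AM–3:08 PM = 7 h 11 min
Thu: 5:00 AM–12:11 PM = 7 h 11 min
Fri: 10:01 AM–5:30 PM = 7 h 29 min
Sat: 7:02 AM–12:07 PM = 5 h 5 min
Sun: 11:05 AM–3:17 PM = 4 h 12 min
Total worked: 31 h 8 min = 31.13 h.
Threshold 44 h → overtime 0 h 0 min, regular 31 h 8 min.

Regular 31.13 hours, overtime 0.00 hours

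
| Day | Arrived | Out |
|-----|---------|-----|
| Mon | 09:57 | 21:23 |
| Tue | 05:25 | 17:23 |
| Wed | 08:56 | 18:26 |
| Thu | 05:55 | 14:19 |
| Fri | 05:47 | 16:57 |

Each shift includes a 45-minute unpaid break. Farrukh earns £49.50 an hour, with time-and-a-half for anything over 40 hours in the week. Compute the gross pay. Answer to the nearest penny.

£2627.21

Mon: 09:57–21:23 = 11 h 26 min; less 45 min break → 10 h 41 min
Tue: 05:25–17:23 = 11 h 58 min; less 45 min break → 11 h 13 min
Wed: 08:56–18:26 = 9 h 30 min; less 45 min break → 8 h 45 min
Thu: 05:55–14:19 = 8 h 24 min; less 45 min break → 7 h 39 min
Fri: 05:47–16:57 = 11 h 10 min; less 45 min break → 10 h 25 min
Total worked: 48 h 43 min = 2923 min.
Regular 40 h 0 min = 2400 min at £49.50/h; overtime 8 h 43 min = 523 min at £74.25/h.
Pay = (2400 × £49.50 + 523 × £74.25) ÷ 60 = £2627.21.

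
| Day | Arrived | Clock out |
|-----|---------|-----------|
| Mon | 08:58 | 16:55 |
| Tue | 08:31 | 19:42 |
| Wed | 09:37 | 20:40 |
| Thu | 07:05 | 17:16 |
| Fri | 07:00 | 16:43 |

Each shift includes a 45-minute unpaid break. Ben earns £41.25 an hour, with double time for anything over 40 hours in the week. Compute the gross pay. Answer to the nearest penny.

£2172.50

Mon: 08:58–16:55 = 7 h 57 min; less 45 min break → 7 h 12 min
Tue: 08:31–19:42 = 11 h 11 min; less 45 min break → 10 h 26 min
Wed: 09:37–20:40 = 11 h 3 min; less 45 min break → 10 h 18 min
Thu: 07:05–17:16 = 10 h 11 min; less 45 min break → 9 h 26 min
Fri: 07:00–16:43 = 9 h 43 min; less 45 min break → 8 h 58 min
Total worked: 46 h 20 min = 2780 min.
Regular 40 h 0 min = 2400 min at £41.25/h; overtime 6 h 20 min = 380 min at £82.50/h.
Pay = (2400 × £41.25 + 380 × £82.50) ÷ 60 = £2172.50.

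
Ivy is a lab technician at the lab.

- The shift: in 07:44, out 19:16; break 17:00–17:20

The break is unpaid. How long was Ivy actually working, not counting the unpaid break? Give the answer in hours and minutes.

11 h 12 min

The shift: 07:44–19:16 = 11 h 32 min; less 20 min break → 11 h 12 min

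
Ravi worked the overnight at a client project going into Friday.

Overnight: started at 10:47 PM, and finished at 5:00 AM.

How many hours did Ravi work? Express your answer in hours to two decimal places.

Overnight: 10:47 PM → midnight = 1 h 13 min; midnight → 5:00 AM = 5 h 0 min; span 6 h 13 min

6.22 hours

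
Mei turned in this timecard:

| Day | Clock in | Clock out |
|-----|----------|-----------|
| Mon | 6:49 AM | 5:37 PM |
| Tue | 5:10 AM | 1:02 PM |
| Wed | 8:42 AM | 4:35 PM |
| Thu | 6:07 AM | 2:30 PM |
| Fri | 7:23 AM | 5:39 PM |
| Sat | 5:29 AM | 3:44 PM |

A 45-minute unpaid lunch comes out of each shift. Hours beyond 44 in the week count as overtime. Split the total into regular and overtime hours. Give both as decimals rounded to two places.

Regular 44.00 hours, overtime 6.95 hours

Mon: 6:49 AM–5:37 PM = 10 h 48 min; less 45 min break → 10 h 3 min
Tue: 5:10 AM–1:02 PM = 7 h 52 min; less 45 min break → 7 h 7 min
Wed: 8:42 AM–4:35 PM = 7 h 53 min; less 45 min break → 7 h 8 min
Thu: 6:07 AM–2:30 PM = 8 h 23 min; less 45 min break → 7 h 38 min
Fri: 7:23 AM–5:39 PM = 10 h 16 min; less 45 min break → 9 h 31 min
Sat: 5:29 AM–3:44 PM = 10 h 15 min; less 45 min break → 9 h 30 min
Total worked: 50 h 57 min = 50.95 h.
Threshold 44 h → overtime 6 h 57 min, regular 44 h 0 min.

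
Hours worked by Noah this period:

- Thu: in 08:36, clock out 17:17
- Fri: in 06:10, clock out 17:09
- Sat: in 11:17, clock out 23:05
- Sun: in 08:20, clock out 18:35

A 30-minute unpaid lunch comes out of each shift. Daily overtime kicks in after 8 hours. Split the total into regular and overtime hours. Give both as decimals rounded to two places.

Thu: 08:36–17:17 = 8 h 41 min; less 30 min break → 8 h 11 min
Fri: 06:10–17:09 = 10 h 59 min; less 30 min break → 10 h 29 min
Sat: 11:17–23:05 = 11 h 48 min; less 30 min break → 11 h 18 min
Sun: 08:20–18:35 = 10 h 15 min; less 30 min break → 9 h 45 min
Thu reg 8 h 0 min / OT 0 h 11 min; Fri reg 8 h 0 min / OT 2 h 29 min; Sat reg 8 h 0 min / OT 3 h 18 min; Sun reg 8 h 0 min / OT 1 h 45 min.
Totals: regular 32 h 0 min, overtime 7 h 43 min.

Regular 32.00 hours, overtime 7.72 hours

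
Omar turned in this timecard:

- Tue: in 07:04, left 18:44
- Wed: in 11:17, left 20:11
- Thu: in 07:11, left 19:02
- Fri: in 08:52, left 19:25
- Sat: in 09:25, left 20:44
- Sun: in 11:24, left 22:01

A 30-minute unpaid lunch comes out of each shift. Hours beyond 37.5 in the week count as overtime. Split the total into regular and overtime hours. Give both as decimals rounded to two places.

Regular 37.50 hours, overtime 24.40 hours

Tue: 07:04–18:44 = 11 h 40 min; less 30 min break → 11 h 10 min
Wed: 11:17–20:11 = 8 h 54 min; less 30 min break → 8 h 24 min
Thu: 07:11–19:02 = 11 h 51 min; less 30 min break → 11 h 21 min
Fri: 08:52–19:25 = 10 h 33 min; less 30 min break → 10 h 3 min
Sat: 09:25–20:44 = 11 h 19 min; less 30 min break → 10 h 49 min
Sun: 11:24–22:01 = 10 h 37 min; less 30 min break → 10 h 7 min
Total worked: 61 h 54 min = 61.90 h.
Threshold 37.5 h → overtime 24 h 24 min, regular 37 h 30 min.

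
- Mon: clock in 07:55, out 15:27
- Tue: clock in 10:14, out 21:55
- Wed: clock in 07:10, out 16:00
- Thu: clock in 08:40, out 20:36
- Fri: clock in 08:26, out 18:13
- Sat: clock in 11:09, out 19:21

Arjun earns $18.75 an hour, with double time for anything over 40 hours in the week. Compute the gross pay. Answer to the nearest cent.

$1423.75

Mon: 07:55–15:27 = 7 h 32 min
Tue: 10:14–21:55 = 11 h 41 min
Wed: 07:10–16:00 = 8 h 50 min
Thu: 08:40–20:36 = 11 h 56 min
Fri: 08:26–18:13 = 9 h 47 min
Sat: 11:09–19:21 = 8 h 12 min
Total worked: 57 h 58 min = 3478 min.
Regular 40 h 0 min = 2400 min at $18.75/h; overtime 17 h 58 min = 1078 min at $37.50/h.
Pay = (2400 × $18.75 + 1078 × $37.50) ÷ 60 = $1423.75.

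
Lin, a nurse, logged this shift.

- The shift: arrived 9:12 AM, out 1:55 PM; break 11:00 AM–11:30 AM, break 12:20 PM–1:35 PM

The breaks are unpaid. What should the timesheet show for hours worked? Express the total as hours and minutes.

The shift: 9:12 AM–1:55 PM = 4 h 43 min; less 105 min break → 2 h 58 min

2 h 58 min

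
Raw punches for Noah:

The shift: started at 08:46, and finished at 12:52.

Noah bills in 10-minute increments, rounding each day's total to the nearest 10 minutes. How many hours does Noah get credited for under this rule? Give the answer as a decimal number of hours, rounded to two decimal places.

4.17 hours

The shift: 08:46–12:52 = 4 h 6 min → rounds to 4 h 10 min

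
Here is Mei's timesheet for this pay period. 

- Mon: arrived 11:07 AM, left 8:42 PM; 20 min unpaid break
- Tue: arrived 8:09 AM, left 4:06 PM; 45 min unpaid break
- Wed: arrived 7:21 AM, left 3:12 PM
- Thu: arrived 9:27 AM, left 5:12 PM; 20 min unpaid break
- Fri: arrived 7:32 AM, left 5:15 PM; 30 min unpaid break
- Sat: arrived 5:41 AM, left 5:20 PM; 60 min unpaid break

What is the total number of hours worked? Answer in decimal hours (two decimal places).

51.58 hours

Mon: 11:07 AM–8:42 PM = 9 h 35 min; less 20 min break → 9 h 15 min
Tue: 8:09 AM–4:06 PM = 7 h 57 min; less 45 min break → 7 h 12 min
Wed: 7:21 AM–3:12 PM = 7 h 51 min
Thu: 9:27 AM–5:12 PM = 7 h 45 min; less 20 min break → 7 h 25 min
Fri: 7:32 AM–5:15 PM = 9 h 43 min; less 30 min break → 9 h 13 min
Sat: 5:41 AM–5:20 PM = 11 h 39 min; less 60 min break → 10 h 39 min
Total: 9 h 15 min + 7 h 12 min + 7 h 51 min + 7 h 25 min + 9 h 13 min + 10 h 39 min = 51 h 35 min.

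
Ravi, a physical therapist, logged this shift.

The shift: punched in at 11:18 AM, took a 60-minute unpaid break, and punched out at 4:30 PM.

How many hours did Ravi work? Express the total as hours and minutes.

The shift: 11:18 AM–4:30 PM = 5 h 12 min; less 60 min break → 4 h 12 min

4 h 12 min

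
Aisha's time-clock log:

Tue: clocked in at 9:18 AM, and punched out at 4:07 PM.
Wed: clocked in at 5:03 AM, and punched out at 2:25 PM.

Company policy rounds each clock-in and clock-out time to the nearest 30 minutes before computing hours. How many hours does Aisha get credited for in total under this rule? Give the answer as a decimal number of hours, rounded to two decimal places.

Tue: in 9:18 AM→9:30 AM, out 4:07 PM→4:00 PM; 6 h 30 min
Wed: in 5:03 AM→5:00 AM, out 2:25 PM→2:30 PM; 9 h 30 min
Total credited: 16 h 0 min.

16.00 hours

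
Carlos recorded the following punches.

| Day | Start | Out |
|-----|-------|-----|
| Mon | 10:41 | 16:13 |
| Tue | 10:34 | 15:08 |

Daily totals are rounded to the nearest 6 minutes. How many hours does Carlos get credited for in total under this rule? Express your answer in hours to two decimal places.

10.10 hours

Mon: 10:41–16:13 = 5 h 32 min → rounds to 5 h 30 min
Tue: 10:34–15:08 = 4 h 34 min → rounds to 4 h 36 min
Total credited: 10 h 6 min.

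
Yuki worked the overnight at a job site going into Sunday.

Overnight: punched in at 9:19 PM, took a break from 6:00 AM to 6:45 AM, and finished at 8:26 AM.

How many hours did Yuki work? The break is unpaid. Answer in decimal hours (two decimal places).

Overnight: 9:19 PM → midnight = 2 h 41 min; midnight → 8:26 AM = 8 h 26 min; span 11 h 7 min; less 45 min break → 10 h 22 min

10.37 hours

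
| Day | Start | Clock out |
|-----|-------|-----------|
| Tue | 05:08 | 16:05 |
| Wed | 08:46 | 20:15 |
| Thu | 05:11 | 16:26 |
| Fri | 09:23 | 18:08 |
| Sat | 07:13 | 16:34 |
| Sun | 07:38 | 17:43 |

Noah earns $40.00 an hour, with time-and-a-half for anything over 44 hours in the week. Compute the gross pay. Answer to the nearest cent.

$2832.00

Tue: 05:08–16:05 = 10 h 57 min
Wed: 08:46–20:15 = 11 h 29 min
Thu: 05:11–16:26 = 11 h 15 min
Fri: 09:23–18:08 = 8 h 45 min
Sat: 07:13–16:34 = 9 h 21 min
Sun: 07:38–17:43 = 10 h 5 min
Total worked: 61 h 52 min = 3712 min.
Regular 44 h 0 min = 2640 min at $40.00/h; overtime 17 h 52 min = 1072 min at $60.00/h.
Pay = (2640 × $40.00 + 1072 × $60.00) ÷ 60 = $2832.00.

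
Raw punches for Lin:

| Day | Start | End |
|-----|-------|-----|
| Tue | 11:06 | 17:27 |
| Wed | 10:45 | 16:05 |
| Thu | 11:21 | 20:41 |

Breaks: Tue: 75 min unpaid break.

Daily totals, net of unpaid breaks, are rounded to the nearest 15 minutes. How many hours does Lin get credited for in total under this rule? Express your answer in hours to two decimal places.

Tue: 11:06–17:27 = 6 h 21 min − 75 min = 5 h 6 min → rounds to 5 h 0 min
Wed: 10:45–16:05 = 5 h 20 min → rounds to 5 h 15 min
Thu: 11:21–20:41 = 9 h 20 min → rounds to 9 h 15 min
Total credited: 19 h 30 min.

19.50 hours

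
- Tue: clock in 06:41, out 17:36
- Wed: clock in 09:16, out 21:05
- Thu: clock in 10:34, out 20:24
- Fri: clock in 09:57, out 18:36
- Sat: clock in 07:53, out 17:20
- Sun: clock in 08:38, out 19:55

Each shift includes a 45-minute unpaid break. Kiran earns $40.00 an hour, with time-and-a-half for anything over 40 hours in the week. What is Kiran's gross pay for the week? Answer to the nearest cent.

$2647.00

Tue: 06:41–17:36 = 10 h 55 min; less 45 min break → 10 h 10 min
Wed: 09:16–21:05 = 11 h 49 min; less 45 min break → 11 h 4 min
Thu: 10:34–20:24 = 9 h 50 min; less 45 min break → 9 h 5 min
Fri: 09:57–18:36 = 8 h 39 min; less 45 min break → 7 h 54 min
Sat: 07:53–17:20 = 9 h 27 min; less 45 min break → 8 h 42 min
Sun: 08:38–19:55 = 11 h 17 min; less 45 min break → 10 h 32 min
Total worked: 57 h 27 min = 3447 min.
Regular 40 h 0 min = 2400 min at $40.00/h; overtime 17 h 27 min = 1047 min at $60.00/h.
Pay = (2400 × $40.00 + 1047 × $60.00) ÷ 60 = $2647.00.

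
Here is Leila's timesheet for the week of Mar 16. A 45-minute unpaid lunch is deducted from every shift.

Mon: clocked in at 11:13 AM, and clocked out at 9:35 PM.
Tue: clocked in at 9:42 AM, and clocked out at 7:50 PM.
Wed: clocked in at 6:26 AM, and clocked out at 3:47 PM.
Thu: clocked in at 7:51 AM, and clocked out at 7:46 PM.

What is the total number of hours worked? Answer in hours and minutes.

38 h 46 min

Mon: 11:13 AM–9:35 PM = 10 h 22 min; less 45 min break → 9 h 37 min
Tue: 9:42 AM–7:50 PM = 10 h 8 min; less 45 min break → 9 h 23 min
Wed: 6:26 AM–3:47 PM = 9 h 21 min; less 45 min break → 8 h 36 min
Thu: 7:51 AM–7:46 PM = 11 h 55 min; less 45 min break → 11 h 10 min
Total: 9 h 37 min + 9 h 23 min + 8 h 36 min + 11 h 10 min = 38 h 46 min.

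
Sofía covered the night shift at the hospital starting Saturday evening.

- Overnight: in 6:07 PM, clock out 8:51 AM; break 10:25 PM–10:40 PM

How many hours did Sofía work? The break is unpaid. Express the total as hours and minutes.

14 h 29 min

Overnight: 6:07 PM → midnight = 5 h 53 min; midnight → 8:51 AM = 8 h 51 min; span 14 h 44 min; less 15 min break → 14 h 29 min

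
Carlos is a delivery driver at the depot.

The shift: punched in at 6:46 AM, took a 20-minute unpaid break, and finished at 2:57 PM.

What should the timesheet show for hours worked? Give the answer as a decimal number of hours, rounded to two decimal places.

7.85 hours

The shift: 6:46 AM–2:57 PM = 8 h 11 min; less 20 min break → 7 h 51 min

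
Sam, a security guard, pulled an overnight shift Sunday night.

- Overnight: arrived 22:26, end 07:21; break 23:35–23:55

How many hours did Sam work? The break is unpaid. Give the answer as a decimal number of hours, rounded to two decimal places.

8.58 hours

Overnight: 22:26 → midnight = 1 h 34 min; midnight → 07:21 = 7 h 21 min; span 8 h 55 min; less 20 min break → 8 h 35 min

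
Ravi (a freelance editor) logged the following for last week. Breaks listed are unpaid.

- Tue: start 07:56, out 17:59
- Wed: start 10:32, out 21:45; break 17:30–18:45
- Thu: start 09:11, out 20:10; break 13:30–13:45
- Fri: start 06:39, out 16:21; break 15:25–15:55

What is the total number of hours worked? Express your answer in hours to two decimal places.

39.95 hours

Tue: 07:56–17:59 = 10 h 3 min
Wed: 10:32–21:45 = 11 h 13 min; less 75 min break → 9 h 58 min
Thu: 09:11–20:10 = 10 h 59 min; less 15 min break → 10 h 44 min
Fri: 06:39–16:21 = 9 h 42 min; less 30 min break → 9 h 12 min
Total: 10 h 3 min + 9 h 58 min + 10 h 44 min + 9 h 12 min = 39 h 57 min.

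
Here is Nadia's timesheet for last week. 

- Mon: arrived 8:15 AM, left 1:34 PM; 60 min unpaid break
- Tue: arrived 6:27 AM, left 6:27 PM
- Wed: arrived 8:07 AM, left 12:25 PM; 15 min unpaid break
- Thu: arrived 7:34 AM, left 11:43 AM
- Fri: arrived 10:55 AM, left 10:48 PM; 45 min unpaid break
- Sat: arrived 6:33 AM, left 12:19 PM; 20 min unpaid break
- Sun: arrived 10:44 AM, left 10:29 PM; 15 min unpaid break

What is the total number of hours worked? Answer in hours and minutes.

52 h 35 min

Mon: 8:15 AM–1:34 PM = 5 h 19 min; less 60 min break → 4 h 19 min
Tue: 6:27 AM–6:27 PM = 12 h 0 min
Wed: 8:07 AM–12:25 PM = 4 h 18 min; less 15 min break → 4 h 3 min
Thu: 7:34 AM–11:43 AM = 4 h 9 min
Fri: 10:55 AM–10:48 PM = 11 h 53 min; less 45 min break → 11 h 8 min
Sat: 6:33 AM–12:19 PM = 5 h 46 min; less 20 min break → 5 h 26 min
Sun: 10:44 AM–10:29 PM = 11 h 45 min; less 15 min break → 11 h 30 min
Total: 4 h 19 min + 12 h 0 min + 4 h 3 min + 4 h 9 min + 11 h 8 min + 5 h 26 min + 11 h 30 min = 52 h 35 min.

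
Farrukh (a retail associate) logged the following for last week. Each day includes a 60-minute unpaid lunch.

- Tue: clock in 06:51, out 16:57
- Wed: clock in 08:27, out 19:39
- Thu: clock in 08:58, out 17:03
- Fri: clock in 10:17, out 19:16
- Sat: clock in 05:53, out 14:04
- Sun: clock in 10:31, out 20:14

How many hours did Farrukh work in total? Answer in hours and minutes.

50 h 16 min

Tue: 06:51–16:57 = 10 h 6 min; less 60 min break → 9 h 6 min
Wed: 08:27–19:39 = 11 h 12 min; less 60 min break → 10 h 12 min
Thu: 08:58–17:03 = 8 h 5 min; less 60 min break → 7 h 5 min
Fri: 10:17–19:16 = 8 h 59 min; less 60 min break → 7 h 59 min
Sat: 05:53–14:04 = 8 h 11 min; less 60 min break → 7 h 11 min
Sun: 10:31–20:14 = 9 h 43 min; less 60 min break → 8 h 43 min
Total: 9 h 6 min + 10 h 12 min + 7 h 5 min + 7 h 59 min + 7 h 11 min + 8 h 43 min = 50 h 16 min.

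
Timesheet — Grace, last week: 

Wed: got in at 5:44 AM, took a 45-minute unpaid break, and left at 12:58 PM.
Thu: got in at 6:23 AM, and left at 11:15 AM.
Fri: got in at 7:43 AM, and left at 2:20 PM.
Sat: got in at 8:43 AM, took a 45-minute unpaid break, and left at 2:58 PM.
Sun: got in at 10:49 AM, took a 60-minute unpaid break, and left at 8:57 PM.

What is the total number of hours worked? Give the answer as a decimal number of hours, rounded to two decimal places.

32.60 hours

Wed: 5:44 AM–12:58 PM = 7 h 14 min; less 45 min break → 6 h 29 min
Thu: 6:23 AM–11:15 AM = 4 h 52 min
Fri: 7:43 AM–2:20 PM = 6 h 37 min
Sat: 8:43 AM–2:58 PM = 6 h 15 min; less 45 min break → 5 h 30 min
Sun: 10:49 AM–8:57 PM = 10 h 8 min; less 60 min break → 9 h 8 min
Total: 6 h 29 min + 4 h 52 min + 6 h 37 min + 5 h 30 min + 9 h 8 min = 32 h 36 min.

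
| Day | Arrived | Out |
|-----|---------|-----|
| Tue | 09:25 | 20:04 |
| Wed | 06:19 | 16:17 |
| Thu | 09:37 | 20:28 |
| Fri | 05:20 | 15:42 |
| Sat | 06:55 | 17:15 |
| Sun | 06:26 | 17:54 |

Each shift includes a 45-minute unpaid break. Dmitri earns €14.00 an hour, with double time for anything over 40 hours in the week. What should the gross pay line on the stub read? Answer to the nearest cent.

Tue: 09:25–20:04 = 10 h 39 min; less 45 min break → 9 h 54 min
Wed: 06:19–16:17 = 9 h 58 min; less 45 min break → 9 h 13 min
Thu: 09:37–20:28 = 10 h 51 min; less 45 min break → 10 h 6 min
Fri: 05:20–15:42 = 10 h 22 min; less 45 min break → 9 h 37 min
Sat: 06:55–17:15 = 10 h 20 min; less 45 min break → 9 h 35 min
Sun: 06:26–17:54 = 11 h 28 min; less 45 min break → 10 h 43 min
Total worked: 59 h 8 min = 3548 min.
Regular 40 h 0 min = 2400 min at €14.00/h; overtime 19 h 8 min = 1148 min at €28.00/h.
Pay = (2400 × €14.00 + 1148 × €28.00) ÷ 60 = €1095.73.

€1095.73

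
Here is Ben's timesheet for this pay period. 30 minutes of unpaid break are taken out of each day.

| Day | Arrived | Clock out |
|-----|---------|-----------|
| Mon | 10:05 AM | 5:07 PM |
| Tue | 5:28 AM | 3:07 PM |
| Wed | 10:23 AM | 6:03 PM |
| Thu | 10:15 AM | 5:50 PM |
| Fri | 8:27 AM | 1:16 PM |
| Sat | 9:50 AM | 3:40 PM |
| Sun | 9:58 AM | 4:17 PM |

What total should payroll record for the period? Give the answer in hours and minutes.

45 h 24 min

Mon: 10:05 AM–5:07 PM = 7 h 2 min; less 30 min break → 6 h 32 min
Tue: 5:28 AM–3:07 PM = 9 h 39 min; less 30 min break → 9 h 9 min
Wed: 10:23 AM–6:03 PM = 7 h 40 min; less 30 min break → 7 h 10 min
Thu: 10:15 AM–5:50 PM = 7 h 35 min; less 30 min break → 7 h 5 min
Fri: 8:27 AM–1:16 PM = 4 h 49 min; less 30 min break → 4 h 19 min
Sat: 9:50 AM–3:40 PM = 5 h 50 min; less 30 min break → 5 h 20 min
Sun: 9:58 AM–4:17 PM = 6 h 19 min; less 30 min break → 5 h 49 min
Total: 6 h 32 min + 9 h 9 min + 7 h 10 min + 7 h 5 min + 4 h 19 min + 5 h 20 min + 5 h 49 min = 45 h 24 min.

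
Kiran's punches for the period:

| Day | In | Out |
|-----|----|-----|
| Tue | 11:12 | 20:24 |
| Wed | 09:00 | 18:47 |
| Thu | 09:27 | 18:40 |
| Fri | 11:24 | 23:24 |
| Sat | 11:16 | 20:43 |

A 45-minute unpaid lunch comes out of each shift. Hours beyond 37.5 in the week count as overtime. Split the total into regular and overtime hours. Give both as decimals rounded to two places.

Regular 37.50 hours, overtime 8.40 hours

Tue: 11:12–20:24 = 9 h 12 min; less 45 min break → 8 h 27 min
Wed: 09:00–18:47 = 9 h 47 min; less 45 min break → 9 h 2 min
Thu: 09:27–18:40 = 9 h 13 min; less 45 min break → 8 h 28 min
Fri: 11:24–23:24 = 12 h 0 min; less 45 min break → 11 h 15 min
Sat: 11:16–20:43 = 9 h 27 min; less 45 min break → 8 h 42 min
Total worked: 45 h 54 min = 45.90 h.
Threshold 37.5 h → overtime 8 h 24 min, regular 37 h 30 min.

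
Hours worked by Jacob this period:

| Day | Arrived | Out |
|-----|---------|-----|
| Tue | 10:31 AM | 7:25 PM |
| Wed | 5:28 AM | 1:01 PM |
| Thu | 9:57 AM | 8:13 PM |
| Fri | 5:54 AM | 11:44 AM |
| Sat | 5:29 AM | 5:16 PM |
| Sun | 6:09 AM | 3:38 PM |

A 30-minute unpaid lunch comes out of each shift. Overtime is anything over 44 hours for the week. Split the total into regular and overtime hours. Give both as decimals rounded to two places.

Tue: 10:31 AM–7:25 PM = 8 h 54 min; less 30 min break → 8 h 24 min
Wed: 5:28 AM–1:01 PM = 7 h 33 min; less 30 min break → 7 h 3 min
Thu: 9:57 AM–8:13 PM = 10 h 16 min; less 30 min break → 9 h 46 min
Fri: 5:54 AM–11:44 AM = 5 h 50 min; less 30 min break → 5 h 20 min
Sat: 5:29 AM–5:16 PM = 11 h 47 min; less 30 min break → 11 h 17 min
Sun: 6:09 AM–3:38 PM = 9 h 29 min; less 30 min break → 8 h 59 min
Total worked: 50 h 49 min = 50.82 h.
Threshold 44 h → overtime 6 h 49 min, regular 44 h 0 min.

Regular 44.00 hours, overtime 6.82 hours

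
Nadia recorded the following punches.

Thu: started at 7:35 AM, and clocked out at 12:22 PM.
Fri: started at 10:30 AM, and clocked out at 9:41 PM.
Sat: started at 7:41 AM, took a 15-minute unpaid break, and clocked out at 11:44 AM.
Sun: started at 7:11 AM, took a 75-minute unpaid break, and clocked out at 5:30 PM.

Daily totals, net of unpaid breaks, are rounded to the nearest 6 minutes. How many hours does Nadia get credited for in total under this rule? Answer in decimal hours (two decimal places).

28.90 hours

Thu: 7:35 AM–12:22 PM = 4 h 47 min → rounds to 4 h 48 min
Fri: 10:30 AM–9:41 PM = 11 h 11 min → rounds to 11 h 12 min
Sat: 7:41 AM–11:44 AM = 4 h 3 min − 15 min = 3 h 48 min → rounds to 3 h 48 min
Sun: 7:11 AM–5:30 PM = 10 h 19 min − 75 min = 9 h 4 min → rounds to 9 h 6 min
Total credited: 28 h 54 min.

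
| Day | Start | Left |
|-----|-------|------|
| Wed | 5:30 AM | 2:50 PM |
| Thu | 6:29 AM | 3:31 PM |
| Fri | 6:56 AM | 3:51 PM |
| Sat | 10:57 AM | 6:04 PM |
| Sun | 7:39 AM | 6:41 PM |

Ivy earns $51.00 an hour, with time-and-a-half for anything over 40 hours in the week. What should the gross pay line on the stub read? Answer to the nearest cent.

Wed: 5:30 AM–2:50 PM = 9 h 20 min
Thu: 6:29 AM–3:31 PM = 9 h 2 min
Fri: 6:56 AM–3:51 PM = 8 h 55 min
Sat: 10:57 AM–6:04 PM = 7 h 7 min
Sun: 7:39 AM–6:41 PM = 11 h 2 min
Total worked: 45 h 26 min = 2726 min.
Regular 40 h 0 min = 2400 min at $51.00/h; overtime 5 h 26 min = 326 min at $76.50/h.
Pay = (2400 × $51.00 + 326 × $76.50) ÷ 60 = $2455.65.

$2455.65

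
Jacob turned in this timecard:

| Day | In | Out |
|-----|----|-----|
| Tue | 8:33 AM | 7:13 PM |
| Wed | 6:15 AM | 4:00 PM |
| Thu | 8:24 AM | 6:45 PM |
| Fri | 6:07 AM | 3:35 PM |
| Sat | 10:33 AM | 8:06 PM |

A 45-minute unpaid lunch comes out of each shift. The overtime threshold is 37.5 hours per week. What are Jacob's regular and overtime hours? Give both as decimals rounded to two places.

Regular 37.50 hours, overtime 8.53 hours

Tue: 8:33 AM–7:13 PM = 10 h 40 min; less 45 min break → 9 h 55 min
Wed: 6:15 AM–4:00 PM = 9 h 45 min; less 45 min break → 9 h 0 min
Thu: 8:24 AM–6:45 PM = 10 h 21 min; less 45 min break → 9 h 36 min
Fri: 6:07 AM–3:35 PM = 9 h 28 min; less 45 min break → 8 h 43 min
Sat: 10:33 AM–8:06 PM = 9 h 33 min; less 45 min break → 8 h 48 min
Total worked: 46 h 2 min = 46.03 h.
Threshold 37.5 h → overtime 8 h 32 min, regular 37 h 30 min.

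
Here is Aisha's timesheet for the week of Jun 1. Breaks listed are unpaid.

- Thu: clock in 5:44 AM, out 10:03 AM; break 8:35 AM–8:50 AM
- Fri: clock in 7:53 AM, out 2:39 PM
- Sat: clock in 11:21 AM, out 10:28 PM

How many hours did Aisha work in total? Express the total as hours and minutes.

Thu: 5:44 AM–10:03 AM = 4 h 19 min; less 15 min break → 4 h 4 min
Fri: 7:53 AM–2:39 PM = 6 h 46 min
Sat: 11:21 AM–10:28 PM = 11 h 7 min
Total: 4 h 4 min + 6 h 46 min + 11 h 7 min = 21 h 57 min.

21 h 57 min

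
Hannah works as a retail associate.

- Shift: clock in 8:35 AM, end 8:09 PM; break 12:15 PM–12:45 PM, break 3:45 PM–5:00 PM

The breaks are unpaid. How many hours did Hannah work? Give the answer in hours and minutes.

9 h 49 min

Shift: 8:35 AM–8:09 PM = 11 h 34 min; less 105 min break → 9 h 49 min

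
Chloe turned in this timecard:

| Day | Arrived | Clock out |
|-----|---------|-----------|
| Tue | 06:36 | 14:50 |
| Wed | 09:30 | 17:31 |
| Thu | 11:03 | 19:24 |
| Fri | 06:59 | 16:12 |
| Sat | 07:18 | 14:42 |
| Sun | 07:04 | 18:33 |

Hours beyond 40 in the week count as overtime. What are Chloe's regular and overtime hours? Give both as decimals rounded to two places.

Tue: 06:36–14:50 = 8 h 14 min
Wed: 09:30–17:31 = 8 h 1 min
Thu: 11:03–19:24 = 8 h 21 min
Fri: 06:59–16:12 = 9 h 13 min
Sat: 07:18–14:42 = 7 h 24 min
Sun: 07:04–18:33 = 11 h 29 min
Total worked: 52 h 42 min = 52.70 h.
Threshold 40 h → overtime 12 h 42 min, regular 40 h 0 min.

Regular 40.00 hours, overtime 12.70 hours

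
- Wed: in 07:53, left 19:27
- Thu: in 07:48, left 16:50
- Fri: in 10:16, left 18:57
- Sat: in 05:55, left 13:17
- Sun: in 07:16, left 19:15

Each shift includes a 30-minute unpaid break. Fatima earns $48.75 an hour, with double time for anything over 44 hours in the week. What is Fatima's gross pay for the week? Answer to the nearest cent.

$2353.00

Wed: 07:53–19:27 = 11 h 34 min; less 30 min break → 11 h 4 min
Thu: 07:48–16:50 = 9 h 2 min; less 30 min break → 8 h 32 min
Fri: 10:16–18:57 = 8 h 41 min; less 30 min break → 8 h 11 min
Sat: 05:55–13:17 = 7 h 22 min; less 30 min break → 6 h 52 min
Sun: 07:16–19:15 = 11 h 59 min; less 30 min break → 11 h 29 min
Total worked: 46 h 8 min = 2768 min.
Regular 44 h 0 min = 2640 min at $48.75/h; overtime 2 h 8 min = 128 min at $97.50/h.
Pay = (2640 × $48.75 + 128 × $97.50) ÷ 60 = $2353.00.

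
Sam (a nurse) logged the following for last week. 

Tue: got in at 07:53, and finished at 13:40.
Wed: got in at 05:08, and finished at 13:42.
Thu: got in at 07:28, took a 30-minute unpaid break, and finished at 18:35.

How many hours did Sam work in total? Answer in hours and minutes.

24 h 58 min

Tue: 07:53–13:40 = 5 h 47 min
Wed: 05:08–13:42 = 8 h 34 min
Thu: 07:28–18:35 = 11 h 7 min; less 30 min break → 10 h 37 min
Total: 5 h 47 min + 8 h 34 min + 10 h 37 min = 24 h 58 min.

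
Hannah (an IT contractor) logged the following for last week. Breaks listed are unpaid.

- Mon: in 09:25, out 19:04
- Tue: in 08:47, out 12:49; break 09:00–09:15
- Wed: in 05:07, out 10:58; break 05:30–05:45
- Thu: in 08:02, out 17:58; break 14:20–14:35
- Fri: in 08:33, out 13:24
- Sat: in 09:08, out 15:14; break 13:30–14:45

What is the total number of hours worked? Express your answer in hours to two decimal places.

38.42 hours

Mon: 09:25–19:04 = 9 h 39 min
Tue: 08:47–12:49 = 4 h 2 min; less 15 min break → 3 h 47 min
Wed: 05:07–10:58 = 5 h 51 min; less 15 min break → 5 h 36 min
Thu: 08:02–17:58 = 9 h 56 min; less 15 min break → 9 h 41 min
Fri: 08:33–13:24 = 4 h 51 min
Sat: 09:08–15:14 = 6 h 6 min; less 75 min break → 4 h 51 min
Total: 9 h 39 min + 3 h 47 min + 5 h 36 min + 9 h 41 min + 4 h 51 min + 4 h 51 min = 38 h 25 min.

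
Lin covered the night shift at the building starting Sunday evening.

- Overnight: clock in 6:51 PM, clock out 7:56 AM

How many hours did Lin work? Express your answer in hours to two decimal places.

13.08 hours

Overnight: 6:51 PM → midnight = 5 h 9 min; midnight → 7:56 AM = 7 h 56 min; span 13 h 5 min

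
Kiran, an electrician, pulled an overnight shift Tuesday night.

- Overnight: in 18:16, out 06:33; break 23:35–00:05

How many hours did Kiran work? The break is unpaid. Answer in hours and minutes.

Overnight: 18:16 → midnight = 5 h 44 min; midnight → 06:33 = 6 h 33 min; span 12 h 17 min; less 30 min break → 11 h 47 min

11 h 47 min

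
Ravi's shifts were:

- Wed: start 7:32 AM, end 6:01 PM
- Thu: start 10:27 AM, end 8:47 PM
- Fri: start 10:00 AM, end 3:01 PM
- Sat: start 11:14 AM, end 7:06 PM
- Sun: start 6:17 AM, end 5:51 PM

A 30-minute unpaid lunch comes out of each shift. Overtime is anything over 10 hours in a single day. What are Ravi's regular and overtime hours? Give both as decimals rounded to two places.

Regular 41.70 hours, overtime 1.07 hours

Wed: 7:32 AM–6:01 PM = 10 h 29 min; less 30 min break → 9 h 59 min
Thu: 10:27 AM–8:47 PM = 10 h 20 min; less 30 min break → 9 h 50 min
Fri: 10:00 AM–3:01 PM = 5 h 1 min; less 30 min break → 4 h 31 min
Sat: 11:14 AM–7:06 PM = 7 h 52 min; less 30 min break → 7 h 22 min
Sun: 6:17 AM–5:51 PM = 11 h 34 min; less 30 min break → 11 h 4 min
Wed reg 9 h 59 min / OT 0 h 0 min; Thu reg 9 h 50 min / OT 0 h 0 min; Fri reg 4 h 31 min / OT 0 h 0 min; Sat reg 7 h 22 min / OT 0 h 0 min; Sun reg 10 h 0 min / OT 1 h 4 min.
Totals: regular 41 h 42 min, overtime 1 h 4 min.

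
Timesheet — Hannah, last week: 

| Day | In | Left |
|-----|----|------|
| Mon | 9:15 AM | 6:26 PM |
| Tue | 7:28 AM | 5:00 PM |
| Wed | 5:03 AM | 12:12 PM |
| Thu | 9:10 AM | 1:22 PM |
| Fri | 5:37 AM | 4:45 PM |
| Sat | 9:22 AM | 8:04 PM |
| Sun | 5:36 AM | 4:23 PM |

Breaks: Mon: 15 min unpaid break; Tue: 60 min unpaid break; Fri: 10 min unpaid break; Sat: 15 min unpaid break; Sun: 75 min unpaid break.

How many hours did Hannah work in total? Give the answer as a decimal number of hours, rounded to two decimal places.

Mon: 9:15 AM–6:26 PM = 9 h 11 min; less 15 min break → 8 h 56 min
Tue: 7:28 AM–5:00 PM = 9 h 32 min; less 60 min break → 8 h 32 min
Wed: 5:03 AM–12:12 PM = 7 h 9 min
Thu: 9:10 AM–1:22 PM = 4 h 12 min
Fri: 5:37 AM–4:45 PM = 11 h 8 min; less 10 min break → 10 h 58 min
Sat: 9:22 AM–8:04 PM = 10 h 42 min; less 15 min break → 10 h 27 min
Sun: 5:36 AM–4:23 PM = 10 h 47 min; less 75 min break → 9 h 32 min
Total: 8 h 56 min + 8 h 32 min + 7 h 9 min + 4 h 12 min + 10 h 58 min + 10 h 27 min + 9 h 32 min = 59 h 46 min.

59.77 hours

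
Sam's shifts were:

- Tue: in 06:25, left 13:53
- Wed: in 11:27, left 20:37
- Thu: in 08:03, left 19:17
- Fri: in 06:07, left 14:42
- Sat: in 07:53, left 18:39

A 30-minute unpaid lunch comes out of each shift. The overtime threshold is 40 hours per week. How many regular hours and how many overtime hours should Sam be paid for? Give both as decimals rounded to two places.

Tue: 06:25–13:53 = 7 h 28 min; less 30 min break → 6 h 58 min
Wed: 11:27–20:37 = 9 h 10 min; less 30 min break → 8 h 40 min
Thu: 08:03–19:17 = 11 h 14 min; less 30 min break → 10 h 44 min
Fri: 06:07–14:42 = 8 h 35 min; less 30 min break → 8 h 5 min
Sat: 07:53–18:39 = 10 h 46 min; less 30 min break → 10 h 16 min
Total worked: 44 h 43 min = 44.72 h.
Threshold 40 h → overtime 4 h 43 min, regular 40 h 0 min.

Regular 40.00 hours, overtime 4.72 hours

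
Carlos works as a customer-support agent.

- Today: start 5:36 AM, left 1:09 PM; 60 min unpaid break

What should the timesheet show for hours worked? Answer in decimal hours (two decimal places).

Today: 5:36 AM–1:09 PM = 7 h 33 min; less 60 min break → 6 h 33 min

6.55 hours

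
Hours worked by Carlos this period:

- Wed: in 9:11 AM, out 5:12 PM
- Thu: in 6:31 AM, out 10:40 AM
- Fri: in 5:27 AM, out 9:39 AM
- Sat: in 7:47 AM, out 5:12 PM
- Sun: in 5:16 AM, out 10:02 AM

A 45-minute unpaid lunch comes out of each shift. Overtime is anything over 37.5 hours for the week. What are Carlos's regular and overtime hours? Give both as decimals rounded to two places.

Regular 26.80 hours, overtime 0.00 hours

Wed: 9:11 AM–5:12 PM = 8 h 1 min; less 45 min break → 7 h 16 min
Thu: 6:31 AM–10:40 AM = 4 h 9 min; less 45 min break → 3 h 24 min
Fri: 5:27 AM–9:39 AM = 4 h 12 min; less 45 min break → 3 h 27 min
Sat: 7:47 AM–5:12 PM = 9 h 25 min; less 45 min break → 8 h 40 min
Sun: 5:16 AM–10:02 AM = 4 h 46 min; less 45 min break → 4 h 1 min
Total worked: 26 h 48 min = 26.80 h.
Threshold 37.5 h → overtime 0 h 0 min, regular 26 h 48 min.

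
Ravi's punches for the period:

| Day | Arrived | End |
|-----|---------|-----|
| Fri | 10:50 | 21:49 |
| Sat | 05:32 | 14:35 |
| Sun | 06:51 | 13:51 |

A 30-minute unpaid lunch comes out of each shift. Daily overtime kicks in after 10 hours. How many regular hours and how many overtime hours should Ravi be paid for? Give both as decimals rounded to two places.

Regular 25.05 hours, overtime 0.48 hours

Fri: 10:50–21:49 = 10 h 59 min; less 30 min break → 10 h 29 min
Sat: 05:32–14:35 = 9 h 3 min; less 30 min break → 8 h 33 min
Sun: 06:51–13:51 = 7 h 0 min; less 30 min break → 6 h 30 min
Fri reg 10 h 0 min / OT 0 h 29 min; Sat reg 8 h 33 min / OT 0 h 0 min; Sun reg 6 h 30 min / OT 0 h 0 min.
Totals: regular 25 h 3 min, overtime 0 h 29 min.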